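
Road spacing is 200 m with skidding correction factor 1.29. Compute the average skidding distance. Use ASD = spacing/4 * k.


Formula: ASD = (spacing / 4) * correction
Uncorrected distance = spacing / 4 = 200 / 4 = 50 m
ASD = 50 * 1.29 = 65 m

65


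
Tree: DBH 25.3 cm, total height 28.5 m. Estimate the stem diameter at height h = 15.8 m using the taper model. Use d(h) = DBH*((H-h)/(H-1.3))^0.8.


Taper: d(h) = DBH * ((H - h) / (H - 1.3))^0.8
Numerator = H - h = 28.5 - 15.8 = 12.7 m
Denominator = H - 1.3 = 28.5 - 1.3 = 27.2 m
Ratio = 12.7 / 27.2 = 0.46691
d = 25.3 * 0.46691^0.8 = 13.8 cm

13.8


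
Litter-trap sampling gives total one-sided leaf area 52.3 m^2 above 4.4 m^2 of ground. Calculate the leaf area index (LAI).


Formula: LAI = total leaf area / ground area  (dimensionless)
LAI = 52.3 m^2 / 4.4 m^2
LAI = 11.89

11.89


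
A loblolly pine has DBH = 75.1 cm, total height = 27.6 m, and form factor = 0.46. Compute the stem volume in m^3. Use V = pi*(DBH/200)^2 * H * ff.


Formula: V = pi * (DBH/200)^2 * H * ff
Radius = DBH/200 = 75.1/200 = 0.3755 m
Radius^2 = 0.3755^2 = 0.14100025 m^2
V = pi * 0.14100025 * 27.6 * 0.46
V = 5.624 m^3

5.624


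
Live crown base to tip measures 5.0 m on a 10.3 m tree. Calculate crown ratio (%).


Formula: Crown Ratio = (Crown Length / Total Height) * 100
CR = (5.0 m / 10.3 m) * 100
CR = 0.4854 * 100 = 48.5%

48.5


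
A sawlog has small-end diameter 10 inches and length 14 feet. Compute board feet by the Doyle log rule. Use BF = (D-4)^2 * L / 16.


Doyle: BF = (D - 4)^2 * L / 16
Adjusted diameter = 10 - 4 = 6 in
(D-4)^2 = 6^2 = 36
BF = 36 * 14 / 16 = 32 BF

32


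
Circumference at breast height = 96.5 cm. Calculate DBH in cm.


Formula: DBH = C / pi
DBH = 96.5 / pi
pi = 3.14159...
DBH = 30.7 cm

30.7


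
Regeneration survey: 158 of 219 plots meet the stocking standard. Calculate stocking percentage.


Formula: Stocking % = stocked plots / total plots * 100
Stocking = 158 / 219 * 100
Stocking = 0.7215 * 100 = 72.1%

72.1


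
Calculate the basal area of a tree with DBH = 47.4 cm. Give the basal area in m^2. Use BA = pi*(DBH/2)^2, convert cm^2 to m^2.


Formula: BA = pi * (DBH/2)^2 / 10000  (cm^2 to m^2)
Radius = DBH/2 = 47.4/2 = 23.7 cm
BA = pi * 23.7^2 / 10000
   = 1764.6012 cm^2 / 10000
   = 0.1765 m^2

0.1765


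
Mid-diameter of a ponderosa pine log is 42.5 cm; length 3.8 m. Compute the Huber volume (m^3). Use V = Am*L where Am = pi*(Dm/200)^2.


Huber: V = Am * L,  Am = pi*(Dm/200)^2
Am = pi*(42.5/200)^2 = 0.141863 m^2
V = 0.141863*3.8 = 0.5391 m^3

0.5391


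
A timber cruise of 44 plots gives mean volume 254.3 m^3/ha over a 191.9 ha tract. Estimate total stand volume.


Formula: Total Volume = Mean Volume per ha * Total Area
Total Volume = 254.3 m^3/ha * 191.9 ha
Total Volume = 48800 m^3

48800


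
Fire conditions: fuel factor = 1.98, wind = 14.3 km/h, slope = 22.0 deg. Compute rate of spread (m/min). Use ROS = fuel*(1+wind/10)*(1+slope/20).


Formula: ROS = fuel * (1 + wind/10) * (1 + slope/20)
Wind factor = 1 + 14.3/10 = 2.43
Slope factor = 1 + 22.0/20 = 2.1
ROS = 1.98 * 2.43 * 2.1 = 10.1 m/min

10.1


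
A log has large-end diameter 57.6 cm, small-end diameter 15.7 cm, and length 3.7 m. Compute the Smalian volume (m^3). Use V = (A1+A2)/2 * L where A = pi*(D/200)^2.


Smalian: V = (A1 + A2)/2 * L,  A = pi*(D/200)^2
A1 = pi*(57.6/200)^2 = 0.260576 m^2
A2 = pi*(15.7/200)^2 = 0.019359 m^2
V = (0.260576+0.019359)/2*3.7 = 0.5179 m^3

0.5179


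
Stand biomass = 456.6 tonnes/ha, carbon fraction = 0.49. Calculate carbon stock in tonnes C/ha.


Formula: Carbon Stock = Biomass * Carbon Fraction
C = 456.6 t/ha * 0.49
C = 223.7 t C/ha

223.7


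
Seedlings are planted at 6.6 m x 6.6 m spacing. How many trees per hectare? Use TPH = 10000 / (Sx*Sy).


Formula: TPH = 10000 m^2/ha / (spacing_x * spacing_y)
Area per tree = 6.6 m * 6.6 m = 43.56 m^2
TPH = 10000 / 43.56 = 230 trees/ha

230


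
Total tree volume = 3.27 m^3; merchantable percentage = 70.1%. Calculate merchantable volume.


Formula: MV = V_total * (merchantable_pct / 100)
Merchantable fraction = 70.1% / 100 = 0.701
MV = 3.27 m^3 * 0.701 = 2.292 m^3

2.292


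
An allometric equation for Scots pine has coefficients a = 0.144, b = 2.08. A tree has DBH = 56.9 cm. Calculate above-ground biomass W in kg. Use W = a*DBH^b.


Formula: W = a * DBH^b  (allometric power law)
DBH^b = 56.9^2.08 = 4473.3565
W = 0.144 * 4473.3565 = 644.2 kg

644.2


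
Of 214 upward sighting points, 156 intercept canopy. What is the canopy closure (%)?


Formula: Canopy closure = covered points / total points * 100
Closure = 156 / 214 * 100
Closure = 0.729 * 100 = 72.9%

72.9


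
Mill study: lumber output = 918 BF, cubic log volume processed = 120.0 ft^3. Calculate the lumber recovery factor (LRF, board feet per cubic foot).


Formula: LRF = Lumber Output (BF) / Log Input (ft^3)
LRF = 918 BF / 120.0 ft^3
LRF = 7.65 BF/ft^3

7.65


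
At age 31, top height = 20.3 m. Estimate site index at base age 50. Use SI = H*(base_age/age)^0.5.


Formula: SI = H_dom * (base_age / age)^0.5
Age ratio = 50 / 31 = 1.6129
sqrt(age_ratio) = 1.27
SI = 20.3 * 1.27 = 25.8 m

25.8


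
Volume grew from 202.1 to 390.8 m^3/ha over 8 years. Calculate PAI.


Formula: PAI = (V_T2 - V_T1) / (T2 - T1)
Volume increment = 390.8 - 202.1 = 188.7 m^3/ha
PAI = 188.7 / 8 = 23.59 m^3/ha/year

23.59


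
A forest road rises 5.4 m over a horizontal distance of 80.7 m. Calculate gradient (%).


Formula: Gradient = rise / run * 100
Gradient = 5.4 / 80.7 * 100 = 6.7%

6.7


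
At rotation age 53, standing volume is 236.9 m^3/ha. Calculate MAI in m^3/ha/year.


Formula: MAI = Total Volume / Stand Age
MAI = 236.9 m^3/ha / 53 years
MAI = 4.47 m^3/ha/year

4.47


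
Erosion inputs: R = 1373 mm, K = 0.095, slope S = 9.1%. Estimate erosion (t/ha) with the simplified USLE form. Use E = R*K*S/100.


Formula: E = R * K * S / 100  (simplified USLE)
R * K = 1373 * 0.095 = 130.435
E = 130.435 * 9.1 / 100 = 11.87 t/ha

11.87


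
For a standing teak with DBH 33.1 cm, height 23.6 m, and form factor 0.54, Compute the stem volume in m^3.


Formula: V = pi * (DBH/200)^2 * H * ff
Radius = DBH/200 = 33.1/200 = 0.1655 m
Radius^2 = 0.1655^2 = 0.02739025 m^2
V = pi * 0.02739025 * 23.6 * 0.54
V = 1.097 m^3

1.097


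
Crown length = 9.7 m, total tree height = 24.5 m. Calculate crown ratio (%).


Formula: Crown Ratio = (Crown Length / Total Height) * 100
CR = (9.7 m / 24.5 m) * 100
CR = 0.3959 * 100 = 39.6%

39.6


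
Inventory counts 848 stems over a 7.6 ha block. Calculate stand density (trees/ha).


Formula: Stand Density = N_trees / Area_ha
Density = 848 trees / 7.6 ha
Density = 112 trees/ha

112


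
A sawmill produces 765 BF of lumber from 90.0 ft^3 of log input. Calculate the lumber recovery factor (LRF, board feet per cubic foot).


Formula: LRF = Lumber Output (BF) / Log Input (ft^3)
LRF = 765 BF / 90.0 ft^3
LRF = 8.5 BF/ft^3

8.5


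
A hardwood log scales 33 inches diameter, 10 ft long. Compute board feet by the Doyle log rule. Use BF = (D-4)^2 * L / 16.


Doyle: BF = (D - 4)^2 * L / 16
Adjusted diameter = 33 - 4 = 29 in
(D-4)^2 = 29^2 = 841
BF = 841 * 10 / 16 = 526 BF

526


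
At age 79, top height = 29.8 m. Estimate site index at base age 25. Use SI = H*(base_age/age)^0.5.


Formula: SI = H_dom * (base_age / age)^0.5
Age ratio = 25 / 79 = 0.31646
sqrt(age_ratio) = 0.56254
SI = 29.8 * 0.56254 = 16.8 m

16.8


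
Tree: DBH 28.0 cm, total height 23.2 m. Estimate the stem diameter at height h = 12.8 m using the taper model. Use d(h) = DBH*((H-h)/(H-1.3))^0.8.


Taper: d(h) = DBH * ((H - h) / (H - 1.3))^0.8
Numerator = H - h = 23.2 - 12.8 = 10.4 m
Denominator = H - 1.3 = 23.2 - 1.3 = 21.9 m
Ratio = 10.4 / 21.9 = 0.47489
d = 28.0 * 0.47489^0.8 = 15.4 cm

15.4


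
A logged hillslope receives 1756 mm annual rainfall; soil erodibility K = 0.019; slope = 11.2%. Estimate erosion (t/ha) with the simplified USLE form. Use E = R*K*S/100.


Formula: E = R * K * S / 100  (simplified USLE)
R * K = 1756 * 0.019 = 33.364
E = 33.364 * 11.2 / 100 = 3.74 t/ha

3.74


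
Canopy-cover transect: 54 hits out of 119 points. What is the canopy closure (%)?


Formula: Canopy closure = covered points / total points * 100
Closure = 54 / 119 * 100
Closure = 0.4538 * 100 = 45.4%

45.4


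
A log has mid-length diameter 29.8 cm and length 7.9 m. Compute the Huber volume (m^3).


Huber: V = Am * L,  Am = pi*(Dm/200)^2
Am = pi*(29.8/200)^2 = 0.069746 m^2
V = 0.069746*7.9 = 0.551 m^3

0.551


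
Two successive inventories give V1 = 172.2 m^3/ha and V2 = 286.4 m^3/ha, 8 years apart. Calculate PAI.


Formula: PAI = (V_T2 - V_T1) / (T2 - T1)
Volume increment = 286.4 - 172.2 = 114.2 m^3/ha
PAI = 114.2 / 8 = 14.28 m^3/ha/year

14.28


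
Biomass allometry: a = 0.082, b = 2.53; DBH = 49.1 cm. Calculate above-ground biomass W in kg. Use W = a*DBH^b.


Formula: W = a * DBH^b  (allometric power law)
DBH^b = 49.1^2.53 = 18986.118
W = 0.082 * 18986.118 = 1556.9 kg

1556.9


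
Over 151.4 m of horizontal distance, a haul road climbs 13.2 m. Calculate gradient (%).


Formula: Gradient = rise / run * 100
Gradient = 13.2 / 151.4 * 100 = 8.7%

8.7


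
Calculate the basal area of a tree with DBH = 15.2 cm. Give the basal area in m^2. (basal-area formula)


Formula: BA = pi * (DBH/2)^2 / 10000  (cm^2 to m^2)
Radius = DBH/2 = 15.2/2 = 7.6 cm
BA = pi * 7.6^2 / 10000
   = 181.4584 cm^2 / 10000
   = 0.0181 m^2

0.0181


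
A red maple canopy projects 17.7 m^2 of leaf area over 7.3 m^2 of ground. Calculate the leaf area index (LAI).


Formula: LAI = total leaf area / ground area  (dimensionless)
LAI = 17.7 m^2 / 7.3 m^2
LAI = 2.42

2.42


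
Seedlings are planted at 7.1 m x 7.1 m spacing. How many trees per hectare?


Formula: TPH = 10000 m^2/ha / (spacing_x * spacing_y)
Area per tree = 7.1 m * 7.1 m = 50.41 m^2
TPH = 10000 / 50.41 = 198 trees/ha

198


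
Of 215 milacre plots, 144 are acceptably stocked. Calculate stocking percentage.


Formula: Stocking % = stocked plots / total plots * 100
Stocking = 144 / 215 * 100
Stocking = 0.6698 * 100 = 67.0%

67.0


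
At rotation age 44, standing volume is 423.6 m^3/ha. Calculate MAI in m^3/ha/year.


Formula: MAI = Total Volume / Stand Age
MAI = 423.6 m^3/ha / 44 years
MAI = 9.63 m^3/ha/year

9.63


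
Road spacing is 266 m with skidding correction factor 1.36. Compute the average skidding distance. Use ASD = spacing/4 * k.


Formula: ASD = (spacing / 4) * correction
Uncorrected distance = spacing / 4 = 266 / 4 = 66.5 m
ASD = 66.5 * 1.36 = 90 m

90


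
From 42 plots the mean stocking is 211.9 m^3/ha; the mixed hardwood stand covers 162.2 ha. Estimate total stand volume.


Formula: Total Volume = Mean Volume per ha * Total Area
Total Volume = 211.9 m^3/ha * 162.2 ha
Total Volume = 34370 m^3

34370


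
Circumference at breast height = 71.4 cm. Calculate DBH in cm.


Formula: DBH = C / pi
DBH = 71.4 / pi
pi = 3.14159...
DBH = 22.7 cm

22.7


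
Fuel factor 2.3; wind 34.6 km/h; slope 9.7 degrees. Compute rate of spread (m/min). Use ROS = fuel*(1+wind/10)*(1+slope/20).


Formula: ROS = fuel * (1 + wind/10) * (1 + slope/20)
Wind factor = 1 + 34.6/10 = 4.46
Slope factor = 1 + 9.7/20 = 1.485
ROS = 2.3 * 4.46 * 1.485 = 15.23 m/min

15.23


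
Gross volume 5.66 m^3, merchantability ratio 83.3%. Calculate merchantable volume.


Formula: MV = V_total * (merchantable_pct / 100)
Merchantable fraction = 83.3% / 100 = 0.833
MV = 5.66 m^3 * 0.833 = 4.715 m^3

4.715


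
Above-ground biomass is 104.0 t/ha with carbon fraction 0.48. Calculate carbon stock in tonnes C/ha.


Formula: Carbon Stock = Biomass * Carbon Fraction
C = 104.0 t/ha * 0.48
C = 49.9 t C/ha

49.9


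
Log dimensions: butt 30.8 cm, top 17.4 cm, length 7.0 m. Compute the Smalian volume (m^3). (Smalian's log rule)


Smalian: V = (A1 + A2)/2 * L,  A = pi*(D/200)^2
A1 = pi*(30.8/200)^2 = 0.074506 m^2
A2 = pi*(17.4/200)^2 = 0.023779 m^2
V = (0.074506+0.023779)/2*7.0 = 0.344 m^3

0.344


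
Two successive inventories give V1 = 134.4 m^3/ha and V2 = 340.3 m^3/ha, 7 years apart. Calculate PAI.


Formula: PAI = (V_T2 - V_T1) / (T2 - T1)
Volume increment = 340.3 - 134.4 = 205.9 m^3/ha
PAI = 205.9 / 7 = 29.41 m^3/ha/year

29.41


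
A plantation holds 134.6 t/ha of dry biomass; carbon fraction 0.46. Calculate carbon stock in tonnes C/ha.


Formula: Carbon Stock = Biomass * Carbon Fraction
C = 134.6 t/ha * 0.46
C = 61.9 t C/ha

61.9


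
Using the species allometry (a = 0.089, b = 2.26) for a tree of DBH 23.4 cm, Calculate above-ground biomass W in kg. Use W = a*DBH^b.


Formula: W = a * DBH^b  (allometric power law)
DBH^b = 23.4^2.26 = 1242.8761
W = 0.089 * 1242.8761 = 110.6 kg

110.6


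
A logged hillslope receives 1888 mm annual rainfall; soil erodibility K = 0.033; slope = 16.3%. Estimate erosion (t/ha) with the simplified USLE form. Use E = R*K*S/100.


Formula: E = R * K * S / 100  (simplified USLE)
R * K = 1888 * 0.033 = 62.304
E = 62.304 * 16.3 / 100 = 10.16 t/ha

10.16


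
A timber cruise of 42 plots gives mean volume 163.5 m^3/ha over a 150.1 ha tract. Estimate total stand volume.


Formula: Total Volume = Mean Volume per ha * Total Area
Total Volume = 163.5 m^3/ha * 150.1 ha
Total Volume = 24541 m^3

24541


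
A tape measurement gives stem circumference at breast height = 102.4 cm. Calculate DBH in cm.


Formula: DBH = C / pi
DBH = 102.4 / pi
pi = 3.14159...
DBH = 32.6 cm

32.6


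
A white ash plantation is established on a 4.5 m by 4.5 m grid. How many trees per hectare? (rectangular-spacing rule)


Formula: TPH = 10000 m^2/ha / (spacing_x * spacing_y)
Area per tree = 4.5 m * 4.5 m = 20.25 m^2
TPH = 10000 / 20.25 = 494 trees/ha

494


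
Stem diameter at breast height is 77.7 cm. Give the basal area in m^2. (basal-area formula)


Formula: BA = pi * (DBH/2)^2 / 10000  (cm^2 to m^2)
Radius = DBH/2 = 77.7/2 = 38.85 cm
BA = pi * 38.85^2 / 10000
   = 4741.6765 cm^2 / 10000
   = 0.4742 m^2

0.4742


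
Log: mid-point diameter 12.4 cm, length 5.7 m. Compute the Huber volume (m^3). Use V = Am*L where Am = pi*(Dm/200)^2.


Huber: V = Am * L,  Am = pi*(Dm/200)^2
Am = pi*(12.4/200)^2 = 0.012076 m^2
V = 0.012076*5.7 = 0.0688 m^3

0.0688


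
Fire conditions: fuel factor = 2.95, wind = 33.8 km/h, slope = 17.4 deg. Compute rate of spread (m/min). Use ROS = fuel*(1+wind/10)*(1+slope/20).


Formula: ROS = fuel * (1 + wind/10) * (1 + slope/20)
Wind factor = 1 + 33.8/10 = 4.38
Slope factor = 1 + 17.4/20 = 1.87
ROS = 2.95 * 4.38 * 1.87 = 24.16 m/min

24.16


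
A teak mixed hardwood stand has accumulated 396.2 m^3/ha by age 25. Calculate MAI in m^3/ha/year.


Formula: MAI = Total Volume / Stand Age
MAI = 396.2 m^3/ha / 25 years
MAI = 15.85 m^3/ha/year

15.85


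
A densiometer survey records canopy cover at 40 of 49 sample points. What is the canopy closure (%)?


Formula: Canopy closure = covered points / total points * 100
Closure = 40 / 49 * 100
Closure = 0.8163 * 100 = 81.6%

81.6


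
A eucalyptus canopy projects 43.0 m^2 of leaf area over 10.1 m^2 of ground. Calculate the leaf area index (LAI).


Formula: LAI = total leaf area / ground area  (dimensionless)
LAI = 43.0 m^2 / 10.1 m^2
LAI = 4.26

4.26


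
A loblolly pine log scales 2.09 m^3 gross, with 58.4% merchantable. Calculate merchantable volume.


Formula: MV = V_total * (merchantable_pct / 100)
Merchantable fraction = 58.4% / 100 = 0.584
MV = 2.09 m^3 * 0.584 = 1.221 m^3

1.221


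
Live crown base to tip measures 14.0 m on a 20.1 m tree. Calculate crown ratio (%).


Formula: Crown Ratio = (Crown Length / Total Height) * 100
CR = (14.0 m / 20.1 m) * 100
CR = 0.6965 * 100 = 69.7%

69.7


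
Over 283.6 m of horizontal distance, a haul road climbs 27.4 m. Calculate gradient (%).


Formula: Gradient = rise / run * 100
Gradient = 27.4 / 283.6 * 100 = 9.7%

9.7


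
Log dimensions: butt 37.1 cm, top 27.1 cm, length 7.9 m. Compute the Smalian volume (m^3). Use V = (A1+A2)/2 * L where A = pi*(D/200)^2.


Smalian: V = (A1 + A2)/2 * L,  A = pi*(D/200)^2
A1 = pi*(37.1/200)^2 = 0.108103 m^2
A2 = pi*(27.1/200)^2 = 0.05768 m^2
V = (0.108103+0.05768)/2*7.9 = 0.6548 m^3

0.6548


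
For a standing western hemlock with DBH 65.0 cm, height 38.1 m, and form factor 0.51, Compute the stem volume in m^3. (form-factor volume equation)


Formula: V = pi * (DBH/200)^2 * H * ff
Radius = DBH/200 = 65.0/200 = 0.325 m
Radius^2 = 0.325^2 = 0.105625 m^2
V = pi * 0.105625 * 38.1 * 0.51
V = 6.448 m^3

6.448


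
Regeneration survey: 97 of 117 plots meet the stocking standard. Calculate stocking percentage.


Formula: Stocking % = stocked plots / total plots * 100
Stocking = 97 / 117 * 100
Stocking = 0.8291 * 100 = 82.9%

82.9


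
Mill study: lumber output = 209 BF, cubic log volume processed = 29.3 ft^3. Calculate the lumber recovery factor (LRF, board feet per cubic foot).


Formula: LRF = Lumber Output (BF) / Log Input (ft^3)
LRF = 209 BF / 29.3 ft^3
LRF = 7.13 BF/ft^3

7.13


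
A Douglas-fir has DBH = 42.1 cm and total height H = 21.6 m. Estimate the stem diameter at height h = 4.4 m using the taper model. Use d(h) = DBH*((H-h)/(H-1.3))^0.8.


Taper: d(h) = DBH * ((H - h) / (H - 1.3))^0.8
Numerator = H - h = 21.6 - 4.4 = 17.2 m
Denominator = H - 1.3 = 21.6 - 1.3 = 20.3 m
Ratio = 17.2 / 20.3 = 0.84729
d = 42.1 * 0.84729^0.8 = 36.9 cm

36.9


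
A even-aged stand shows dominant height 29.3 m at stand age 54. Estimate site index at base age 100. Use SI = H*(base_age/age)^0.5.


Formula: SI = H_dom * (base_age / age)^0.5
Age ratio = 100 / 54 = 1.85185
sqrt(age_ratio) = 1.36083
SI = 29.3 * 1.36083 = 39.9 m

39.9


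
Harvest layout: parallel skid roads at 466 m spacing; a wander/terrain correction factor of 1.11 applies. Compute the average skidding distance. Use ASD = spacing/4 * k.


Formula: ASD = (spacing / 4) * correction
Uncorrected distance = spacing / 4 = 466 / 4 = 116.5 m
ASD = 116.5 * 1.11 = 129 m

129


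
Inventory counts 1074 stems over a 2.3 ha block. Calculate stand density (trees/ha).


Formula: Stand Density = N_trees / Area_ha
Density = 1074 trees / 2.3 ha
Density = 467 trees/ha

467


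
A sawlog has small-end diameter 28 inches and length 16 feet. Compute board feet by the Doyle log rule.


Doyle: BF = (D - 4)^2 * L / 16
Adjusted diameter = 28 - 4 = 24 in
(D-4)^2 = 24^2 = 576
BF = 576 * 16 / 16 = 576 BF

576


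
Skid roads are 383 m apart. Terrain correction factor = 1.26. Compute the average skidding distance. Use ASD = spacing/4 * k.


Formula: ASD = (spacing / 4) * correction
Uncorrected distance = spacing / 4 = 383 / 4 = 95.75 m
ASD = 95.75 * 1.26 = 121 m

121


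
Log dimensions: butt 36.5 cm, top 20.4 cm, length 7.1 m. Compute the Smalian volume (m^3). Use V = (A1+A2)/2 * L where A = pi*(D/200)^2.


Smalian: V = (A1 + A2)/2 * L,  A = pi*(D/200)^2
A1 = pi*(36.5/200)^2 = 0.104635 m^2
A2 = pi*(20.4/200)^2 = 0.032685 m^2
V = (0.104635+0.032685)/2*7.1 = 0.4875 m^3

0.4875


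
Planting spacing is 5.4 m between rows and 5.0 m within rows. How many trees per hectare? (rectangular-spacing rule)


Formula: TPH = 10000 m^2/ha / (spacing_x * spacing_y)
Area per tree = 5.4 m * 5.0 m = 27.0 m^2
TPH = 10000 / 27.0 = 370 trees/ha

370


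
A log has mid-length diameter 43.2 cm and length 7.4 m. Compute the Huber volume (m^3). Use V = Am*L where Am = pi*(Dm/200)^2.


Huber: V = Am * L,  Am = pi*(Dm/200)^2
Am = pi*(43.2/200)^2 = 0.146574 m^2
V = 0.146574*7.4 = 1.0846 m^3

1.0846


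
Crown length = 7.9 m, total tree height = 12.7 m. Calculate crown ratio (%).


Formula: Crown Ratio = (Crown Length / Total Height) * 100
CR = (7.9 m / 12.7 m) * 100
CR = 0.622 * 100 = 62.2%

62.2


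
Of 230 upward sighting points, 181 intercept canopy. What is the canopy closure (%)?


Formula: Canopy closure = covered points / total points * 100
Closure = 181 / 230 * 100
Closure = 0.787 * 100 = 78.7%

78.7


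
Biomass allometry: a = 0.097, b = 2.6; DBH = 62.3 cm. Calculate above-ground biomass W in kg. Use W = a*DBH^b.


Formula: W = a * DBH^b  (allometric power law)
DBH^b = 62.3^2.6 = 46309.3752
W = 0.097 * 46309.3752 = 4492.0 kg

4492.0


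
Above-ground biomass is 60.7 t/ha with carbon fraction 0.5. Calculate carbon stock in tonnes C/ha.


Formula: Carbon Stock = Biomass * Carbon Fraction
C = 60.7 t/ha * 0.5
C = 30.4 t C/ha

30.4


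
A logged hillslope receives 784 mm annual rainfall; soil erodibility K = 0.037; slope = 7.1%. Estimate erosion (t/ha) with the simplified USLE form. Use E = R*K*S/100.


Formula: E = R * K * S / 100  (simplified USLE)
R * K = 784 * 0.037 = 29.008
E = 29.008 * 7.1 / 100 = 2.06 t/ha

2.06


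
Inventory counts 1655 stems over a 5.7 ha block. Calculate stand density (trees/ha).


Formula: Stand Density = N_trees / Area_ha
Density = 1655 trees / 5.7 ha
Density = 290 trees/ha

290


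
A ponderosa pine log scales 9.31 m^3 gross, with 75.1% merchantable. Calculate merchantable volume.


Formula: MV = V_total * (merchantable_pct / 100)
Merchantable fraction = 75.1% / 100 = 0.751
MV = 9.31 m^3 * 0.751 = 6.992 m^3

6.992


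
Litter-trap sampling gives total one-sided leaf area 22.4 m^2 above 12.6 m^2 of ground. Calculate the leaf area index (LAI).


Formula: LAI = total leaf area / ground area  (dimensionless)
LAI = 22.4 m^2 / 12.6 m^2
LAI = 1.78

1.78


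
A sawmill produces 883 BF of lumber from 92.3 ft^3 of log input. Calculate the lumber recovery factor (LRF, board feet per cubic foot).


Formula: LRF = Lumber Output (BF) / Log Input (ft^3)
LRF = 883 BF / 92.3 ft^3
LRF = 9.57 BF/ft^3

9.57


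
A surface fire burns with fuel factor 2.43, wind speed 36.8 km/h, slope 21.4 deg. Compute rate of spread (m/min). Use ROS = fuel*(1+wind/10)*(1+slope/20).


Formula: ROS = fuel * (1 + wind/10) * (1 + slope/20)
Wind factor = 1 + 36.8/10 = 4.68
Slope factor = 1 + 21.4/20 = 2.07
ROS = 2.43 * 4.68 * 2.07 = 23.54 m/min

23.54


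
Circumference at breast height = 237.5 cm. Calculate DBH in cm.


Formula: DBH = C / pi
DBH = 237.5 / pi
pi = 3.14159...
DBH = 75.6 cm

75.6


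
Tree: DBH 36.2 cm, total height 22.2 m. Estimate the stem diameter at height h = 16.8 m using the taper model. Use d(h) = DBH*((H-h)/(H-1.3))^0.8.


Taper: d(h) = DBH * ((H - h) / (H - 1.3))^0.8
Numerator = H - h = 22.2 - 16.8 = 5.4 m
Denominator = H - 1.3 = 22.2 - 1.3 = 20.9 m
Ratio = 5.4 / 20.9 = 0.25837
d = 36.2 * 0.25837^0.8 = 12.3 cm

12.3


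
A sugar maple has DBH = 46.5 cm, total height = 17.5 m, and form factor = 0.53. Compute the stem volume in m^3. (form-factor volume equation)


Formula: V = pi * (DBH/200)^2 * H * ff
Radius = DBH/200 = 46.5/200 = 0.2325 m
Radius^2 = 0.2325^2 = 0.05405625 m^2
V = pi * 0.05405625 * 17.5 * 0.53
V = 1.575 m^3

1.575


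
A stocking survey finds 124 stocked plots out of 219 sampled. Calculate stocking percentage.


Formula: Stocking % = stocked plots / total plots * 100
Stocking = 124 / 219 * 100
Stocking = 0.5662 * 100 = 56.6%

56.6


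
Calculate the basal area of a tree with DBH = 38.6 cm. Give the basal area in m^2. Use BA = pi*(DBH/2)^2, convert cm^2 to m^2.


Formula: BA = pi * (DBH/2)^2 / 10000  (cm^2 to m^2)
Radius = DBH/2 = 38.6/2 = 19.3 cm
BA = pi * 19.3^2 / 10000
   = 1170.2118 cm^2 / 10000
   = 0.117 m^2

0.117


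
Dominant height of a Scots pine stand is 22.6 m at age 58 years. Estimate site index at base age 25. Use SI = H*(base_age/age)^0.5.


Formula: SI = H_dom * (base_age / age)^0.5
Age ratio = 25 / 58 = 0.43103
sqrt(age_ratio) = 0.65653
SI = 22.6 * 0.65653 = 14.8 m

14.8


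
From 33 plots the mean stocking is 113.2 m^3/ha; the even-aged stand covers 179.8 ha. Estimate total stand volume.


Formula: Total Volume = Mean Volume per ha * Total Area
Total Volume = 113.2 m^3/ha * 179.8 ha
Total Volume = 20353 m^3

20353


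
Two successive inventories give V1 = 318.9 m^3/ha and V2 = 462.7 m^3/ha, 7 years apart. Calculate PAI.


Formula: PAI = (V_T2 - V_T1) / (T2 - T1)
Volume increment = 462.7 - 318.9 = 143.8 m^3/ha
PAI = 143.8 / 7 = 20.54 m^3/ha/year

20.54


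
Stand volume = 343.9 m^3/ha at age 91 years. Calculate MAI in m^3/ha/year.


Formula: MAI = Total Volume / Stand Age
MAI = 343.9 m^3/ha / 91 years
MAI = 3.78 m^3/ha/year

3.78


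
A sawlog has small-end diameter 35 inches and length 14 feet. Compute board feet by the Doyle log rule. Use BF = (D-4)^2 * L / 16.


Doyle: BF = (D - 4)^2 * L / 16
Adjusted diameter = 35 - 4 = 31 in
(D-4)^2 = 31^2 = 961
BF = 961 * 14 / 16 = 841 BF

841


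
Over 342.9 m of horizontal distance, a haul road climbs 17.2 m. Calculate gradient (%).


Formula: Gradient = rise / run * 100
Gradient = 17.2 / 342.9 * 100 = 5.0%

5.0


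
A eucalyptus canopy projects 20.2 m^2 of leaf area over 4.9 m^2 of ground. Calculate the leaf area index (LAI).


Formula: LAI = total leaf area / ground area  (dimensionless)
LAI = 20.2 m^2 / 4.9 m^2
LAI = 4.12

4.12


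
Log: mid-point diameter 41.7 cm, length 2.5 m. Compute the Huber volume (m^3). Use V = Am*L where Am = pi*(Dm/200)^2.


Huber: V = Am * L,  Am = pi*(Dm/200)^2
Am = pi*(41.7/200)^2 = 0.136572 m^2
V = 0.136572*2.5 = 0.3414 m^3

0.3414


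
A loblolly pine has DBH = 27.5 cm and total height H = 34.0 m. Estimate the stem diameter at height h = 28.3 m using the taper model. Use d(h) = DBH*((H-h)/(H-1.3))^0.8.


Taper: d(h) = DBH * ((H - h) / (H - 1.3))^0.8
Numerator = H - h = 34.0 - 28.3 = 5.7 m
Denominator = H - 1.3 = 34.0 - 1.3 = 32.7 m
Ratio = 5.7 / 32.7 = 0.17431
d = 27.5 * 0.17431^0.8 = 6.8 cm

6.8


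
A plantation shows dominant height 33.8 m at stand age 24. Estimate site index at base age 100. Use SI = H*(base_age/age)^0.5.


Formula: SI = H_dom * (base_age / age)^0.5
Age ratio = 100 / 24 = 4.16667
sqrt(age_ratio) = 2.04124
SI = 33.8 * 2.04124 = 69.0 m

69.0


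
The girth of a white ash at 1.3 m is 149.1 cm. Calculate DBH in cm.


Formula: DBH = C / pi
DBH = 149.1 / pi
pi = 3.14159...
DBH = 47.5 cm

47.5


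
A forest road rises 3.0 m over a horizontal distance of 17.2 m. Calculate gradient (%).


Formula: Gradient = rise / run * 100
Gradient = 3.0 / 17.2 * 100 = 17.4%

17.4


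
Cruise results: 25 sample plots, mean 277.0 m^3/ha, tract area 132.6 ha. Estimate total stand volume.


Formula: Total Volume = Mean Volume per ha * Total Area
Total Volume = 277.0 m^3/ha * 132.6 ha
Total Volume = 36730 m^3

36730


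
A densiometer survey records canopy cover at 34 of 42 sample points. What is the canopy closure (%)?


Formula: Canopy closure = covered points / total points * 100
Closure = 34 / 42 * 100
Closure = 0.8095 * 100 = 81.0%

81.0


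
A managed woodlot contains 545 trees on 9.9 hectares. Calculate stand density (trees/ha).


Formula: Stand Density = N_trees / Area_ha
Density = 545 trees / 9.9 ha
Density = 55 trees/ha

55


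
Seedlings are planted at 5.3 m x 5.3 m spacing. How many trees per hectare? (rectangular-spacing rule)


Formula: TPH = 10000 m^2/ha / (spacing_x * spacing_y)
Area per tree = 5.3 m * 5.3 m = 28.09 m^2
TPH = 10000 / 28.09 = 356 trees/ha

356


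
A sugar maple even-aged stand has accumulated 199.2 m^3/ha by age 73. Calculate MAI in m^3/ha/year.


Formula: MAI = Total Volume / Stand Age
MAI = 199.2 m^3/ha / 73 years
MAI = 2.73 m^3/ha/year

2.73


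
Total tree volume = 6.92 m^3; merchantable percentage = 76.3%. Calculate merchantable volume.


Formula: MV = V_total * (merchantable_pct / 100)
Merchantable fraction = 76.3% / 100 = 0.763
MV = 6.92 m^3 * 0.763 = 5.28 m^3

5.28


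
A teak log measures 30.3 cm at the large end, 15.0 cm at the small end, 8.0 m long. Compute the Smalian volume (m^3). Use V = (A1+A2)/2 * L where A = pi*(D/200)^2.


Smalian: V = (A1 + A2)/2 * L,  A = pi*(D/200)^2
A1 = pi*(30.3/200)^2 = 0.072107 m^2
A2 = pi*(15.0/200)^2 = 0.017671 m^2
V = (0.072107+0.017671)/2*8.0 = 0.3591 m^3

0.3591


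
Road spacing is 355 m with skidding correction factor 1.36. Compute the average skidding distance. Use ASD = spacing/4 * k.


Formula: ASD = (spacing / 4) * correction
Uncorrected distance = spacing / 4 = 355 / 4 = 88.75 m
ASD = 88.75 * 1.36 = 121 m

121


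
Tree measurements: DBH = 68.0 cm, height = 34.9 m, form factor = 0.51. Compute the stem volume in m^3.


Formula: V = pi * (DBH/200)^2 * H * ff
Radius = DBH/200 = 68.0/200 = 0.34 m
Radius^2 = 0.34^2 = 0.1156 m^2
V = pi * 0.1156 * 34.9 * 0.51
V = 6.464 m^3

6.464


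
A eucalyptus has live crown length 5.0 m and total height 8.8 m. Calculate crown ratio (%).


Formula: Crown Ratio = (Crown Length / Total Height) * 100
CR = (5.0 m / 8.8 m) * 100
CR = 0.5682 * 100 = 56.8%

56.8


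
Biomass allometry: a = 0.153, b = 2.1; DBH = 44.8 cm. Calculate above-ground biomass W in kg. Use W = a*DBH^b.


Formula: W = a * DBH^b  (allometric power law)
DBH^b = 44.8^2.1 = 2935.5118
W = 0.153 * 2935.5118 = 449.1 kg

449.1


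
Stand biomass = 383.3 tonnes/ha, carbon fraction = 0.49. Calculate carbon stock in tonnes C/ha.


Formula: Carbon Stock = Biomass * Carbon Fraction
C = 383.3 t/ha * 0.49
C = 187.8 t C/ha

187.8


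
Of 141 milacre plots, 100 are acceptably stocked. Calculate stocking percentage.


Formula: Stocking % = stocked plots / total plots * 100
Stocking = 100 / 141 * 100
Stocking = 0.7092 * 100 = 70.9%

70.9


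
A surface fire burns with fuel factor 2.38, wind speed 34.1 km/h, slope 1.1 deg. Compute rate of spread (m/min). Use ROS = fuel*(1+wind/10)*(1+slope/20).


Formula: ROS = fuel * (1 + wind/10) * (1 + slope/20)
Wind factor = 1 + 34.1/10 = 4.41
Slope factor = 1 + 1.1/20 = 1.055
ROS = 2.38 * 4.41 * 1.055 = 11.07 m/min

11.07


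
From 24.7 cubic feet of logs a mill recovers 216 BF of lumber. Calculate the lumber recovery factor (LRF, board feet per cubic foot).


Formula: LRF = Lumber Output (BF) / Log Input (ft^3)
LRF = 216 BF / 24.7 ft^3
LRF = 8.74 BF/ft^3

8.74


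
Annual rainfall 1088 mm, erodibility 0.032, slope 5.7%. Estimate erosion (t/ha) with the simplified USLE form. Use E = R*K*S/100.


Formula: E = R * K * S / 100  (simplified USLE)
R * K = 1088 * 0.032 = 34.816
E = 34.816 * 5.7 / 100 = 1.98 t/ha

1.98


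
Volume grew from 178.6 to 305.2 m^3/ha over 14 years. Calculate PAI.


Formula: PAI = (V_T2 - V_T1) / (T2 - T1)
Volume increment = 305.2 - 178.6 = 126.6 m^3/ha
PAI = 126.6 / 14 = 9.04 m^3/ha/year

9.04


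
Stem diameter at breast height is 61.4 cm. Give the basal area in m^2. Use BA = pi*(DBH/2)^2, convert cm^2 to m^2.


Formula: BA = pi * (DBH/2)^2 / 10000  (cm^2 to m^2)
Radius = DBH/2 = 61.4/2 = 30.7 cm
BA = pi * 30.7^2 / 10000
   = 2960.9197 cm^2 / 10000
   = 0.2961 m^2

0.2961


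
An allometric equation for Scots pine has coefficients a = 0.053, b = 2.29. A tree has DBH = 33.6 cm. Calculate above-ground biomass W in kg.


Formula: W = a * DBH^b  (allometric power law)
DBH^b = 33.6^2.29 = 3128.3616
W = 0.053 * 3128.3616 = 165.8 kg

165.8


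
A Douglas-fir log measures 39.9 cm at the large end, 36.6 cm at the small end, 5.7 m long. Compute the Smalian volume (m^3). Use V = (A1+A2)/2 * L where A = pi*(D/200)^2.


Smalian: V = (A1 + A2)/2 * L,  A = pi*(D/200)^2
A1 = pi*(39.9/200)^2 = 0.125036 m^2
A2 = pi*(36.6/200)^2 = 0.105209 m^2
V = (0.125036+0.105209)/2*5.7 = 0.6562 m^3

0.6562


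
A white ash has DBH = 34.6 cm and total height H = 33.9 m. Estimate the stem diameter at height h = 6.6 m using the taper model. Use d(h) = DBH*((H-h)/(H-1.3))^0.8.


Taper: d(h) = DBH * ((H - h) / (H - 1.3))^0.8
Numerator = H - h = 33.9 - 6.6 = 27.3 m
Denominator = H - 1.3 = 33.9 - 1.3 = 32.6 m
Ratio = 27.3 / 32.6 = 0.83742
d = 34.6 * 0.83742^0.8 = 30.0 cm

30.0


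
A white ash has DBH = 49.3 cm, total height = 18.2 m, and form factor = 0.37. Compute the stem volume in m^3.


Formula: V = pi * (DBH/200)^2 * H * ff
Radius = DBH/200 = 49.3/200 = 0.2465 m
Radius^2 = 0.2465^2 = 0.06076225 m^2
V = pi * 0.06076225 * 18.2 * 0.37
V = 1.285 m^3

1.285


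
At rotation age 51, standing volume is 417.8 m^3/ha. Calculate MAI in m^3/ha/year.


Formula: MAI = Total Volume / Stand Age
MAI = 417.8 m^3/ha / 51 years
MAI = 8.19 m^3/ha/year

8.19


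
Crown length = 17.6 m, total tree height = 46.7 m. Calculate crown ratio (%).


Formula: Crown Ratio = (Crown Length / Total Height) * 100
CR = (17.6 m / 46.7 m) * 100
CR = 0.3769 * 100 = 37.7%

37.7


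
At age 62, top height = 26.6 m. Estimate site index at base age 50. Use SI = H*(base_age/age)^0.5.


Formula: SI = H_dom * (base_age / age)^0.5
Age ratio = 50 / 62 = 0.80645
sqrt(age_ratio) = 0.89803
SI = 26.6 * 0.89803 = 23.9 m

23.9


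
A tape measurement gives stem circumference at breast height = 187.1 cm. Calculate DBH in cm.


Formula: DBH = C / pi
DBH = 187.1 / pi
pi = 3.14159...
DBH = 59.6 cm

59.6


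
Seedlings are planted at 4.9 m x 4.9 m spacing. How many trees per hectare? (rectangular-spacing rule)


Formula: TPH = 10000 m^2/ha / (spacing_x * spacing_y)
Area per tree = 4.9 m * 4.9 m = 24.01 m^2
TPH = 10000 / 24.01 = 416 trees/ha

416


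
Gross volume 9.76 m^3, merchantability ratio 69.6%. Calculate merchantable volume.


Formula: MV = V_total * (merchantable_pct / 100)
Merchantable fraction = 69.6% / 100 = 0.696
MV = 9.76 m^3 * 0.696 = 6.793 m^3

6.793


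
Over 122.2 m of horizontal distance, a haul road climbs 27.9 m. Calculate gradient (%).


Formula: Gradient = rise / run * 100
Gradient = 27.9 / 122.2 * 100 = 22.8%

22.8


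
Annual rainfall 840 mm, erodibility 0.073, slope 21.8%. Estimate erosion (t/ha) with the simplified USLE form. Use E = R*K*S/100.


Formula: E = R * K * S / 100  (simplified USLE)
R * K = 840 * 0.073 = 61.32
E = 61.32 * 21.8 / 100 = 13.37 t/ha

13.37


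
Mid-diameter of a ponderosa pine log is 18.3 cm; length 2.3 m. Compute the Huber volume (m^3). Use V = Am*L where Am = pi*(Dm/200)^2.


Huber: V = Am * L,  Am = pi*(Dm/200)^2
Am = pi*(18.3/200)^2 = 0.026302 m^2
V = 0.026302*2.3 = 0.0605 m^3

0.0605


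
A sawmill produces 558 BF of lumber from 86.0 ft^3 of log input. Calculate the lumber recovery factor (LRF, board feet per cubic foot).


Formula: LRF = Lumber Output (BF) / Log Input (ft^3)
LRF = 558 BF / 86.0 ft^3
LRF = 6.49 BF/ft^3

6.49


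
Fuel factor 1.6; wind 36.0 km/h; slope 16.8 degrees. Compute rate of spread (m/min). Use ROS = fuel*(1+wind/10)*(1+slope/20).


Formula: ROS = fuel * (1 + wind/10) * (1 + slope/20)
Wind factor = 1 + 36.0/10 = 4.6
Slope factor = 1 + 16.8/20 = 1.84
ROS = 1.6 * 4.6 * 1.84 = 13.54 m/min

13.54


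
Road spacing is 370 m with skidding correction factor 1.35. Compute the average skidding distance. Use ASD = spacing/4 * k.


Formula: ASD = (spacing / 4) * correction
Uncorrected distance = spacing / 4 = 370 / 4 = 92.5 m
ASD = 92.5 * 1.35 = 125 m

125


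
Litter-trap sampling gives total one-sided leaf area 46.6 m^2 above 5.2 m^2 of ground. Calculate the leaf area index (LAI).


Formula: LAI = total leaf area / ground area  (dimensionless)
LAI = 46.6 m^2 / 5.2 m^2
LAI = 8.96

8.96


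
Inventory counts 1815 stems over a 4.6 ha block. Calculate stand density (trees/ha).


Formula: Stand Density = N_trees / Area_ha
Density = 1815 trees / 4.6 ha
Density = 395 trees/ha

395


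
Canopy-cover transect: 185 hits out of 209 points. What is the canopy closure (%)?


Formula: Canopy closure = covered points / total points * 100
Closure = 185 / 209 * 100
Closure = 0.8852 * 100 = 88.5%

88.5


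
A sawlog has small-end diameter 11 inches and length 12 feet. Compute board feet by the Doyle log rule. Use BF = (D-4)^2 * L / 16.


Doyle: BF = (D - 4)^2 * L / 16
Adjusted diameter = 11 - 4 = 7 in
(D-4)^2 = 7^2 = 49
BF = 49 * 12 / 16 = 37 BF

37


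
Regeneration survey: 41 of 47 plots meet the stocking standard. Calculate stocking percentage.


Formula: Stocking % = stocked plots / total plots * 100
Stocking = 41 / 47 * 100
Stocking = 0.8723 * 100 = 87.2%

87.2


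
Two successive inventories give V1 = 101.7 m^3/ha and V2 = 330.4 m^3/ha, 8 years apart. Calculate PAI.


Formula: PAI = (V_T2 - V_T1) / (T2 - T1)
Volume increment = 330.4 - 101.7 = 228.7 m^3/ha
PAI = 228.7 / 8 = 28.59 m^3/ha/year

28.59


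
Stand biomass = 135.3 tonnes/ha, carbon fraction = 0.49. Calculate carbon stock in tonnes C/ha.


Formula: Carbon Stock = Biomass * Carbon Fraction
C = 135.3 t/ha * 0.49
C = 66.3 t C/ha

66.3


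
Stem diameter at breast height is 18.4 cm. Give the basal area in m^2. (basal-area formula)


Formula: BA = pi * (DBH/2)^2 / 10000  (cm^2 to m^2)
Radius = DBH/2 = 18.4/2 = 9.2 cm
BA = pi * 9.2^2 / 10000
   = 265.9044 cm^2 / 10000
   = 0.0266 m^2

0.0266


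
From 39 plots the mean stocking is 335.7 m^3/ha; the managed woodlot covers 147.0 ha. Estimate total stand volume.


Formula: Total Volume = Mean Volume per ha * Total Area
Total Volume = 335.7 m^3/ha * 147.0 ha
Total Volume = 49348 m^3

49348


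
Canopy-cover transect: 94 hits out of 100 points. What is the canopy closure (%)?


Formula: Canopy closure = covered points / total points * 100
Closure = 94 / 100 * 100
Closure = 0.94 * 100 = 94.0%

94.0


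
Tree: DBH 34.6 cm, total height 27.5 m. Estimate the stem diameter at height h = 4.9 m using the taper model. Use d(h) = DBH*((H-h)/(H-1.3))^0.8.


Taper: d(h) = DBH * ((H - h) / (H - 1.3))^0.8
Numerator = H - h = 27.5 - 4.9 = 22.6 m
Denominator = H - 1.3 = 27.5 - 1.3 = 26.2 m
Ratio = 22.6 / 26.2 = 0.8626
d = 34.6 * 0.8626^0.8 = 30.7 cm

30.7


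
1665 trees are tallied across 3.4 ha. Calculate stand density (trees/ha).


Formula: Stand Density = N_trees / Area_ha
Density = 1665 trees / 3.4 ha
Density = 490 trees/ha

490


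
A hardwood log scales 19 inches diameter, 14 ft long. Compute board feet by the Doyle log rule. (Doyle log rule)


Doyle: BF = (D - 4)^2 * L / 16
Adjusted diameter = 19 - 4 = 15 in
(D-4)^2 = 15^2 = 225
BF = 225 * 14 / 16 = 197 BF

197


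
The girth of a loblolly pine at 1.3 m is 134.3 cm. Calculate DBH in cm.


Formula: DBH = C / pi
DBH = 134.3 / pi
pi = 3.14159...
DBH = 42.7 cm

42.7


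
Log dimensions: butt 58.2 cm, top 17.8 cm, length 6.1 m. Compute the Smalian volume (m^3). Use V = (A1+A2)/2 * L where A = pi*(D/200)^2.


Smalian: V = (A1 + A2)/2 * L,  A = pi*(D/200)^2
A1 = pi*(58.2/200)^2 = 0.266033 m^2
A2 = pi*(17.8/200)^2 = 0.024885 m^2
V = (0.266033+0.024885)/2*6.1 = 0.8873 m^3

0.8873


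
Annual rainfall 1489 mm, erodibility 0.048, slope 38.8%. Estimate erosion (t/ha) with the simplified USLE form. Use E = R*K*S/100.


Formula: E = R * K * S / 100  (simplified USLE)
R * K = 1489 * 0.048 = 71.472
E = 71.472 * 38.8 / 100 = 27.73 t/ha

27.73


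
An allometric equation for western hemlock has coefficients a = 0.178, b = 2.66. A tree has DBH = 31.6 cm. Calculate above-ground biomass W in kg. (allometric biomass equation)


Formula: W = a * DBH^b  (allometric power law)
DBH^b = 31.6^2.66 = 9753.6606
W = 0.178 * 9753.6606 = 1736.2 kg

1736.2


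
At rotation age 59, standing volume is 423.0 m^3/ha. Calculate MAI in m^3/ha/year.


Formula: MAI = Total Volume / Stand Age
MAI = 423.0 m^3/ha / 59 years
MAI = 7.17 m^3/ha/year

7.17


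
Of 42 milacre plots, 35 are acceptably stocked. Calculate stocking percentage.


Formula: Stocking % = stocked plots / total plots * 100
Stocking = 35 / 42 * 100
Stocking = 0.8333 * 100 = 83.3%

83.3


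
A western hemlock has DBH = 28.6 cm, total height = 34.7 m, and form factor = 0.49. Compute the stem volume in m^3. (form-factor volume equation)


Formula: V = pi * (DBH/200)^2 * H * ff
Radius = DBH/200 = 28.6/200 = 0.143 m
Radius^2 = 0.143^2 = 0.020449 m^2
V = pi * 0.020449 * 34.7 * 0.49
V = 1.092 m^3

1.092
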